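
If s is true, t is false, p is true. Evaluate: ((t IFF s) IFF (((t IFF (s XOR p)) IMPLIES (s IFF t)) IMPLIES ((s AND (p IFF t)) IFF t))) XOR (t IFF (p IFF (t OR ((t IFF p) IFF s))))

true

Substituting s=true, t=false, p=true:
t IFF s = false IFF true = false
s XOR p = true XOR true = false
t IFF (s XOR p) = false IFF false = true
s IFF t = true IFF false = false
(t IFF (s XOR p)) IMPLIES (s IFF t) = true IMPLIES false = false
p IFF t = true IFF false = false
s AND (p IFF t) = true AND false = false
(s AND (p IFF t)) IFF t = false IFF false = true
((t IFF (s XOR p)) IMPLIES (s IFF t)) IMPLIES ((s AND (p IFF t)) IFF t) = false IMPLIES true = true
(t IFF s) IFF (((t IFF (s XOR p)) IMPLIES (s IFF t)) IMPLIES ((s AND (p IFF t)) IFF t)) = false IFF true = false
t IFF p = false IFF true = false
(t IFF p) IFF s = false IFF true = false
t OR ((t IFF p) IFF s) = false OR false = false
p IFF (t OR ((t IFF p) IFF s)) = true IFF false = false
t IFF (p IFF (t OR ((t IFF p) IFF s))) = false IFF false = true
((t IFF s) IFF (((t IFF (s XOR p)) IMPLIES (s IFF t)) IMPLIES ((s AND (p IFF t)) IFF t))) XOR (t IFF (p IFF (t OR ((t IFF p) IFF s)))) = false XOR true = true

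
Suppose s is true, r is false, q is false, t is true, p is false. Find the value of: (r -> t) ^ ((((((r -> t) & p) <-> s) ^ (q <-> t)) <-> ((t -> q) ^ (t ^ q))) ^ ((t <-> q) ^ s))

r -> t = False -> True = True
r -> t = False -> True = True
(r -> t) & p = True & False = False
((r -> t) & p) <-> s = False <-> True = False
q <-> t = False <-> True = False
(((r -> t) & p) <-> s) ^ (q <-> t) = False ^ False = False
t -> q = True -> False = False
t ^ q = True ^ False = True
(t -> q) ^ (t ^ q) = False ^ True = True
((((r -> t) & p) <-> s) ^ (q <-> t)) <-> ((t -> q) ^ (t ^ q)) = False <-> True = False
t <-> q = True <-> False = False
(t <-> q) ^ s = False ^ True = True
(((((r -> t) & p) <-> s) ^ (q <-> t)) <-> ((t -> q) ^ (t ^ q))) ^ ((t <-> q) ^ s) = False ^ True = True
(r -> t) ^ ((((((r -> t) & p) <-> s) ^ (q <-> t)) <-> ((t -> q) ^ (t ^ q))) ^ ((t <-> q) ^ s)) = True ^ True = False

False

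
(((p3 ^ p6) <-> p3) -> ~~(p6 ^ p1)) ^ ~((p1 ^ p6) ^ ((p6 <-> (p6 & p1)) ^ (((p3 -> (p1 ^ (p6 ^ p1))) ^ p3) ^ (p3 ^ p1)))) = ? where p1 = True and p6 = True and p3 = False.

p3 ^ p6 = False ^ True = True
(p3 ^ p6) <-> p3 = True <-> False = False
p6 ^ p1 = True ^ True = False
~(p6 ^ p1) = ~False = True
~~(p6 ^ p1) = ~True = False
((p3 ^ p6) <-> p3) -> ~~(p6 ^ p1) = False -> False = True
p1 ^ p6 = True ^ True = False
p6 & p1 = True & True = True
p6 <-> (p6 & p1) = True <-> True = True
p6 ^ p1 = True ^ True = False
p1 ^ (p6 ^ p1) = True ^ False = True
p3 -> (p1 ^ (p6 ^ p1)) = False -> True = True
(p3 -> (p1 ^ (p6 ^ p1))) ^ p3 = True ^ False = True
p3 ^ p1 = False ^ True = True
((p3 -> (p1 ^ (p6 ^ p1))) ^ p3) ^ (p3 ^ p1) = True ^ True = False
(p6 <-> (p6 & p1)) ^ (((p3 -> (p1 ^ (p6 ^ p1))) ^ p3) ^ (p3 ^ p1)) = True ^ False = True
(p1 ^ p6) ^ ((p6 <-> (p6 & p1)) ^ (((p3 -> (p1 ^ (p6 ^ p1))) ^ p3) ^ (p3 ^ p1))) = False ^ True = True
~((p1 ^ p6) ^ ((p6 <-> (p6 & p1)) ^ (((p3 -> (p1 ^ (p6 ^ p1))) ^ p3) ^ (p3 ^ p1)))) = ~True = False
(((p3 ^ p6) <-> p3) -> ~~(p6 ^ p1)) ^ ~((p1 ^ p6) ^ ((p6 <-> (p6 & p1)) ^ (((p3 -> (p1 ^ (p6 ^ p1))) ^ p3) ^ (p3 ^ p1)))) = True ^ False = True

True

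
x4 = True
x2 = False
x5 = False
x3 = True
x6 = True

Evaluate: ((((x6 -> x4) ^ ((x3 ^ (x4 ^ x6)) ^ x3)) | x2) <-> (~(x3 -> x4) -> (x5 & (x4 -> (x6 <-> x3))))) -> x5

x6 -> x4 = True -> True = True
x4 ^ x6 = True ^ True = False
x3 ^ (x4 ^ x6) = True ^ False = True
(x3 ^ (x4 ^ x6)) ^ x3 = True ^ True = False
(x6 -> x4) ^ ((x3 ^ (x4 ^ x6)) ^ x3) = True ^ False = True
((x6 -> x4) ^ ((x3 ^ (x4 ^ x6)) ^ x3)) | x2 = True | False = True
x3 -> x4 = True -> True = True
~(x3 -> x4) = ~True = False
x6 <-> x3 = True <-> True = True
x4 -> (x6 <-> x3) = True -> True = True
x5 & (x4 -> (x6 <-> x3)) = False & True = False
~(x3 -> x4) -> (x5 & (x4 -> (x6 <-> x3))) = False -> False = True
(((x6 -> x4) ^ ((x3 ^ (x4 ^ x6)) ^ x3)) | x2) <-> (~(x3 -> x4) -> (x5 & (x4 -> (x6 <-> x3)))) = True <-> True = True
((((x6 -> x4) ^ ((x3 ^ (x4 ^ x6)) ^ x3)) | x2) <-> (~(x3 -> x4) -> (x5 & (x4 -> (x6 <-> x3))))) -> x5 = True -> False = False

False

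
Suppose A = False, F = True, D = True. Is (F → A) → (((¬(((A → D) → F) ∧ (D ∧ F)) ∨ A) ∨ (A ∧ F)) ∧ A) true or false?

True

F → A = True → False = False
A → D = False → True = True
(A → D) → F = True → True = True
D ∧ F = True ∧ True = True
((A → D) → F) ∧ (D ∧ F) = True ∧ True = True
¬(((A → D) → F) ∧ (D ∧ F)) = ¬True = False
¬(((A → D) → F) ∧ (D ∧ F)) ∨ A = False ∨ False = False
A ∧ F = False ∧ True = False
(¬(((A → D) → F) ∧ (D ∧ F)) ∨ A) ∨ (A ∧ F) = False ∨ False = False
((¬(((A → D) → F) ∧ (D ∧ F)) ∨ A) ∨ (A ∧ F)) ∧ A = False ∧ False = False
(F → A) → (((¬(((A → D) → F) ∧ (D ∧ F)) ∨ A) ∨ (A ∧ F)) ∧ A) = False → False = True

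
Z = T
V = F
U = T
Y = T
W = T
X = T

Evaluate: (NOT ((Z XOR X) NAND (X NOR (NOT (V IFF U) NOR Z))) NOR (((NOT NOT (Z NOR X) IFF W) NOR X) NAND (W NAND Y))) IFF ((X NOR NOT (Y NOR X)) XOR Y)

F

Z XOR X = T XOR T = F
V IFF U = F IFF T = F
NOT (V IFF U) = NOT F = T
NOT (V IFF U) NOR Z = T NOR T = F
X NOR (NOT (V IFF U) NOR Z) = T NOR F = F
(Z XOR X) NAND (X NOR (NOT (V IFF U) NOR Z)) = F NAND F = T
NOT ((Z XOR X) NAND (X NOR (NOT (V IFF U) NOR Z))) = NOT T = F
Z NOR X = T NOR T = F
NOT (Z NOR X) = NOT F = T
NOT NOT (Z NOR X) = NOT T = F
NOT NOT (Z NOR X) IFF W = F IFF T = F
(NOT NOT (Z NOR X) IFF W) NOR X = F NOR T = F
W NAND Y = T NAND T = F
((NOT NOT (Z NOR X) IFF W) NOR X) NAND (W NAND Y) = F NAND F = T
NOT ((Z XOR X) NAND (X NOR (NOT (V IFF U) NOR Z))) NOR (((NOT NOT (Z NOR X) IFF W) NOR X) NAND (W NAND Y)) = F NOR T = F
Y NOR X = T NOR T = F
NOT (Y NOR X) = NOT F = T
X NOR NOT (Y NOR X) = T NOR T = F
(X NOR NOT (Y NOR X)) XOR Y = F XOR T = T
(NOT ((Z XOR X) NAND (X NOR (NOT (V IFF U) NOR Z))) NOR (((NOT NOT (Z NOR X) IFF W) NOR X) NAND (W NAND Y))) IFF ((X NOR NOT (Y NOR X)) XOR Y) = F IFF T = F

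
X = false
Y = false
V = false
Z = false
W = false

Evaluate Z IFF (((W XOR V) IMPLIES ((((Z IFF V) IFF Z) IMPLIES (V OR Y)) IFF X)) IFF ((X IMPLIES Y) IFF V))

true

W XOR V = false XOR false = false
Z IFF V = false IFF false = true
(Z IFF V) IFF Z = true IFF false = false
V OR Y = false OR false = false
((Z IFF V) IFF Z) IMPLIES (V OR Y) = false IMPLIES false = true
(((Z IFF V) IFF Z) IMPLIES (V OR Y)) IFF X = true IFF false = false
(W XOR V) IMPLIES ((((Z IFF V) IFF Z) IMPLIES (V OR Y)) IFF X) = false IMPLIES false = true
X IMPLIES Y = false IMPLIES false = true
(X IMPLIES Y) IFF V = true IFF false = false
((W XOR V) IMPLIES ((((Z IFF V) IFF Z) IMPLIES (V OR Y)) IFF X)) IFF ((X IMPLIES Y) IFF V) = true IFF false = false
Z IFF (((W XOR V) IMPLIES ((((Z IFF V) IFF Z) IMPLIES (V OR Y)) IFF X)) IFF ((X IMPLIES Y) IFF V)) = false IFF false = true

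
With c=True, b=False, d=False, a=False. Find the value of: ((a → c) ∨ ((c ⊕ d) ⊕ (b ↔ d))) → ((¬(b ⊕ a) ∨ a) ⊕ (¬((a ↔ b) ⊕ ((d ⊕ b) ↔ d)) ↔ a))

a → c = False → True = True
c ⊕ d = True ⊕ False = True
b ↔ d = False ↔ False = True
(c ⊕ d) ⊕ (b ↔ d) = True ⊕ True = False
(a → c) ∨ ((c ⊕ d) ⊕ (b ↔ d)) = True ∨ False = True
b ⊕ a = False ⊕ False = False
¬(b ⊕ a) = ¬False = True
¬(b ⊕ a) ∨ a = True ∨ False = True
a ↔ b = False ↔ False = True
d ⊕ b = False ⊕ False = False
(d ⊕ b) ↔ d = False ↔ False = True
(a ↔ b) ⊕ ((d ⊕ b) ↔ d) = True ⊕ True = False
¬((a ↔ b) ⊕ ((d ⊕ b) ↔ d)) = ¬False = True
¬((a ↔ b) ⊕ ((d ⊕ b) ↔ d)) ↔ a = True ↔ False = False
(¬(b ⊕ a) ∨ a) ⊕ (¬((a ↔ b) ⊕ ((d ⊕ b) ↔ d)) ↔ a) = True ⊕ False = True
((a → c) ∨ ((c ⊕ d) ⊕ (b ↔ d))) → ((¬(b ⊕ a) ∨ a) ⊕ (¬((a ↔ b) ⊕ ((d ⊕ b) ↔ d)) ↔ a)) = True → True = True

True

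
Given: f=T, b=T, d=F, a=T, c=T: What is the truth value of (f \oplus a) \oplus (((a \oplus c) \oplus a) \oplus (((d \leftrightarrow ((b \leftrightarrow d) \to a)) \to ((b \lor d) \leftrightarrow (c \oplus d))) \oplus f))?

T

f \oplus a = T \oplus T = F
a \oplus c = T \oplus T = F
(a \oplus c) \oplus a = F \oplus T = T
b \leftrightarrow d = T \leftrightarrow F = F
(b \leftrightarrow d) \to a = F \to T = T
d \leftrightarrow ((b \leftrightarrow d) \to a) = F \leftrightarrow T = F
b \lor d = T \lor F = T
c \oplus d = T \oplus F = T
(b \lor d) \leftrightarrow (c \oplus d) = T \leftrightarrow T = T
(d \leftrightarrow ((b \leftrightarrow d) \to a)) \to ((b \lor d) \leftrightarrow (c \oplus d)) = F \to T = T
((d \leftrightarrow ((b \leftrightarrow d) \to a)) \to ((b \lor d) \leftrightarrow (c \oplus d))) \oplus f = T \oplus T = F
((a \oplus c) \oplus a) \oplus (((d \leftrightarrow ((b \leftrightarrow d) \to a)) \to ((b \lor d) \leftrightarrow (c \oplus d))) \oplus f) = T \oplus F = T
(f \oplus a) \oplus (((a \oplus c) \oplus a) \oplus (((d \leftrightarrow ((b \leftrightarrow d) \to a)) \to ((b \lor d) \leftrightarrow (c \oplus d))) \oplus f)) = F \oplus T = T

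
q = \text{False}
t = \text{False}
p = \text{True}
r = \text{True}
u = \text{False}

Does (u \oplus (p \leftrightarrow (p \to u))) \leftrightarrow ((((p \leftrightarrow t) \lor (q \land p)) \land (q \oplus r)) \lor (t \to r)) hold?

p \to u = \text{True} \to \text{False} = \text{False}
p \leftrightarrow (p \to u) = \text{True} \leftrightarrow \text{False} = \text{False}
u \oplus (p \leftrightarrow (p \to u)) = \text{False} \oplus \text{False} = \text{False}
p \leftrightarrow t = \text{True} \leftrightarrow \text{False} = \text{False}
q \land p = \text{False} \land \text{True} = \text{False}
(p \leftrightarrow t) \lor (q \land p) = \text{False} \lor \text{False} = \text{False}
q \oplus r = \text{False} \oplus \text{True} = \text{True}
((p \leftrightarrow t) \lor (q \land p)) \land (q \oplus r) = \text{False} \land \text{True} = \text{False}
t \to r = \text{False} \to \text{True} = \text{True}
(((p \leftrightarrow t) \lor (q \land p)) \land (q \oplus r)) \lor (t \to r) = \text{False} \lor \text{True} = \text{True}
(u \oplus (p \leftrightarrow (p \to u))) \leftrightarrow ((((p \leftrightarrow t) \lor (q \land p)) \land (q \oplus r)) \lor (t \to r)) = \text{False} \leftrightarrow \text{True} = \text{False}

\text{False}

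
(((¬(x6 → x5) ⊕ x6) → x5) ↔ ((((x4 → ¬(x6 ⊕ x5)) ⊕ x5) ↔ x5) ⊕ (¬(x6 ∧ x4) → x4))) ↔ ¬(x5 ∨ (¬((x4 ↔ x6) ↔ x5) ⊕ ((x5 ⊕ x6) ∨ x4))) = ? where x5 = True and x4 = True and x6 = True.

False

Substituting x5=True, x4=True, x6=True:
x6 → x5 = True → True = True
¬(x6 → x5) = ¬True = False
¬(x6 → x5) ⊕ x6 = False ⊕ True = True
(¬(x6 → x5) ⊕ x6) → x5 = True → True = True
x6 ⊕ x5 = True ⊕ True = False
¬(x6 ⊕ x5) = ¬False = True
x4 → ¬(x6 ⊕ x5) = True → True = True
(x4 → ¬(x6 ⊕ x5)) ⊕ x5 = True ⊕ True = False
((x4 → ¬(x6 ⊕ x5)) ⊕ x5) ↔ x5 = False ↔ True = False
x6 ∧ x4 = True ∧ True = True
¬(x6 ∧ x4) = ¬True = False
¬(x6 ∧ x4) → x4 = False → True = True
(((x4 → ¬(x6 ⊕ x5)) ⊕ x5) ↔ x5) ⊕ (¬(x6 ∧ x4) → x4) = False ⊕ True = True
((¬(x6 → x5) ⊕ x6) → x5) ↔ ((((x4 → ¬(x6 ⊕ x5)) ⊕ x5) ↔ x5) ⊕ (¬(x6 ∧ x4) → x4)) = True ↔ True = True
x4 ↔ x6 = True ↔ True = True
(x4 ↔ x6) ↔ x5 = True ↔ True = True
¬((x4 ↔ x6) ↔ x5) = ¬True = False
x5 ⊕ x6 = True ⊕ True = False
(x5 ⊕ x6) ∨ x4 = False ∨ True = True
¬((x4 ↔ x6) ↔ x5) ⊕ ((x5 ⊕ x6) ∨ x4) = False ⊕ True = True
x5 ∨ (¬((x4 ↔ x6) ↔ x5) ⊕ ((x5 ⊕ x6) ∨ x4)) = True ∨ True = True
¬(x5 ∨ (¬((x4 ↔ x6) ↔ x5) ⊕ ((x5 ⊕ x6) ∨ x4))) = ¬True = False
(((¬(x6 → x5) ⊕ x6) → x5) ↔ ((((x4 → ¬(x6 ⊕ x5)) ⊕ x5) ↔ x5) ⊕ (¬(x6 ∧ x4) → x4))) ↔ ¬(x5 ∨ (¬((x4 ↔ x6) ↔ x5) ⊕ ((x5 ⊕ x6) ∨ x4))) = True ↔ False = False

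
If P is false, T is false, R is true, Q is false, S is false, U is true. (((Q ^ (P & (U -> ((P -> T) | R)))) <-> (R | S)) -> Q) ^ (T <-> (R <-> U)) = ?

P -> T = 0 -> 0 = 1
(P -> T) | R = 1 | 1 = 1
U -> ((P -> T) | R) = 1 -> 1 = 1
P & (U -> ((P -> T) | R)) = 0 & 1 = 0
Q ^ (P & (U -> ((P -> T) | R))) = 0 ^ 0 = 0
R | S = 1 | 0 = 1
(Q ^ (P & (U -> ((P -> T) | R)))) <-> (R | S) = 0 <-> 1 = 0
((Q ^ (P & (U -> ((P -> T) | R)))) <-> (R | S)) -> Q = 0 -> 0 = 1
R <-> U = 1 <-> 1 = 1
T <-> (R <-> U) = 0 <-> 1 = 0
(((Q ^ (P & (U -> ((P -> T) | R)))) <-> (R | S)) -> Q) ^ (T <-> (R <-> U)) = 1 ^ 0 = 1

1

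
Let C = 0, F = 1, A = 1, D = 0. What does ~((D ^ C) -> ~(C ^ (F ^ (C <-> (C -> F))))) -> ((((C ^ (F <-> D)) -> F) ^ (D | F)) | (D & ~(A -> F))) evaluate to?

D ^ C = 0 ^ 0 = 0
C -> F = 0 -> 1 = 1
C <-> (C -> F) = 0 <-> 1 = 0
F ^ (C <-> (C -> F)) = 1 ^ 0 = 1
C ^ (F ^ (C <-> (C -> F))) = 0 ^ 1 = 1
~(C ^ (F ^ (C <-> (C -> F)))) = ~1 = 0
(D ^ C) -> ~(C ^ (F ^ (C <-> (C -> F)))) = 0 -> 0 = 1
~((D ^ C) -> ~(C ^ (F ^ (C <-> (C -> F))))) = ~1 = 0
F <-> D = 1 <-> 0 = 0
C ^ (F <-> D) = 0 ^ 0 = 0
(C ^ (F <-> D)) -> F = 0 -> 1 = 1
D | F = 0 | 1 = 1
((C ^ (F <-> D)) -> F) ^ (D | F) = 1 ^ 1 = 0
A -> F = 1 -> 1 = 1
~(A -> F) = ~1 = 0
D & ~(A -> F) = 0 & 0 = 0
(((C ^ (F <-> D)) -> F) ^ (D | F)) | (D & ~(A -> F)) = 0 | 0 = 0
~((D ^ C) -> ~(C ^ (F ^ (C <-> (C -> F))))) -> ((((C ^ (F <-> D)) -> F) ^ (D | F)) | (D & ~(A -> F))) = 0 -> 0 = 1

1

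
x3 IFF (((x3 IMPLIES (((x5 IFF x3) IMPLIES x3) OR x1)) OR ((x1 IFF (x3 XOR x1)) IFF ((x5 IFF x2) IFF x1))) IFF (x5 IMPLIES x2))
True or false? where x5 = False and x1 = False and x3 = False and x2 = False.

False

Substituting x5=False, x1=False, x3=False, x2=False:
x5 IFF x3 = False IFF False = True
(x5 IFF x3) IMPLIES x3 = True IMPLIES False = False
((x5 IFF x3) IMPLIES x3) OR x1 = False OR False = False
x3 IMPLIES (((x5 IFF x3) IMPLIES x3) OR x1) = False IMPLIES False = True
x3 XOR x1 = False XOR False = False
x1 IFF (x3 XOR x1) = False IFF False = True
x5 IFF x2 = False IFF False = True
(x5 IFF x2) IFF x1 = True IFF False = False
(x1 IFF (x3 XOR x1)) IFF ((x5 IFF x2) IFF x1) = True IFF False = False
(x3 IMPLIES (((x5 IFF x3) IMPLIES x3) OR x1)) OR ((x1 IFF (x3 XOR x1)) IFF ((x5 IFF x2) IFF x1)) = True OR False = True
x5 IMPLIES x2 = False IMPLIES False = True
((x3 IMPLIES (((x5 IFF x3) IMPLIES x3) OR x1)) OR ((x1 IFF (x3 XOR x1)) IFF ((x5 IFF x2) IFF x1))) IFF (x5 IMPLIES x2) = True IFF True = True
x3 IFF (((x3 IMPLIES (((x5 IFF x3) IMPLIES x3) OR x1)) OR ((x1 IFF (x3 XOR x1)) IFF ((x5 IFF x2) IFF x1))) IFF (x5 IMPLIES x2)) = False IFF True = False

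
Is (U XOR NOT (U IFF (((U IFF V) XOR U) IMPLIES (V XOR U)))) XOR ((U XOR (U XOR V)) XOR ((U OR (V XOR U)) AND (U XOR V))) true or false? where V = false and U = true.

Substituting V=false, U=true:
U IFF V = true IFF false = false
(U IFF V) XOR U = false XOR true = true
V XOR U = false XOR true = true
((U IFF V) XOR U) IMPLIES (V XOR U) = true IMPLIES true = true
U IFF (((U IFF V) XOR U) IMPLIES (V XOR U)) = true IFF true = true
NOT (U IFF (((U IFF V) XOR U) IMPLIES (V XOR U))) = NOT true = false
U XOR NOT (U IFF (((U IFF V) XOR U) IMPLIES (V XOR U))) = true XOR false = true
U XOR V = true XOR false = true
U XOR (U XOR V) = true XOR true = false
V XOR U = false XOR true = true
U OR (V XOR U) = true OR true = true
U XOR V = true XOR false = true
(U OR (V XOR U)) AND (U XOR V) = true AND true = true
(U XOR (U XOR V)) XOR ((U OR (V XOR U)) AND (U XOR V)) = false XOR true = true
(U XOR NOT (U IFF (((U IFF V) XOR U) IMPLIES (V XOR U)))) XOR ((U XOR (U XOR V)) XOR ((U OR (V XOR U)) AND (U XOR V))) = true XOR true = false

false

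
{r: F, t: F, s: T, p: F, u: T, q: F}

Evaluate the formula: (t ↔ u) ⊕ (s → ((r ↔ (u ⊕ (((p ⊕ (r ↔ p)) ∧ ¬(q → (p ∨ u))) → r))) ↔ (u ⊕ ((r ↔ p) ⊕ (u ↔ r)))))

F

t ↔ u = F ↔ T = F
r ↔ p = F ↔ F = T
p ⊕ (r ↔ p) = F ⊕ T = T
p ∨ u = F ∨ T = T
q → (p ∨ u) = F → T = T
¬(q → (p ∨ u)) = ¬T = F
(p ⊕ (r ↔ p)) ∧ ¬(q → (p ∨ u)) = T ∧ F = F
((p ⊕ (r ↔ p)) ∧ ¬(q → (p ∨ u))) → r = F → F = T
u ⊕ (((p ⊕ (r ↔ p)) ∧ ¬(q → (p ∨ u))) → r) = T ⊕ T = F
r ↔ (u ⊕ (((p ⊕ (r ↔ p)) ∧ ¬(q → (p ∨ u))) → r)) = F ↔ F = T
r ↔ p = F ↔ F = T
u ↔ r = T ↔ F = F
(r ↔ p) ⊕ (u ↔ r) = T ⊕ F = T
u ⊕ ((r ↔ p) ⊕ (u ↔ r)) = T ⊕ T = F
(r ↔ (u ⊕ (((p ⊕ (r ↔ p)) ∧ ¬(q → (p ∨ u))) → r))) ↔ (u ⊕ ((r ↔ p) ⊕ (u ↔ r))) = T ↔ F = F
s → ((r ↔ (u ⊕ (((p ⊕ (r ↔ p)) ∧ ¬(q → (p ∨ u))) → r))) ↔ (u ⊕ ((r ↔ p) ⊕ (u ↔ r)))) = T → F = F
(t ↔ u) ⊕ (s → ((r ↔ (u ⊕ (((p ⊕ (r ↔ p)) ∧ ¬(q → (p ∨ u))) → r))) ↔ (u ⊕ ((r ↔ p) ⊕ (u ↔ r))))) = F ⊕ F = F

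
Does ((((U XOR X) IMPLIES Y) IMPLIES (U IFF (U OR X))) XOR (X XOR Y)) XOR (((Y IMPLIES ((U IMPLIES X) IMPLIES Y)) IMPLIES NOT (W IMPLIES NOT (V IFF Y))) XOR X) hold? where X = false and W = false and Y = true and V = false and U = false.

Substituting X=false, W=false, Y=true, V=false, U=false:
U XOR X = false XOR false = false
(U XOR X) IMPLIES Y = false IMPLIES true = true
U OR X = false OR false = false
U IFF (U OR X) = false IFF false = true
((U XOR X) IMPLIES Y) IMPLIES (U IFF (U OR X)) = true IMPLIES true = true
X XOR Y = false XOR true = true
(((U XOR X) IMPLIES Y) IMPLIES (U IFF (U OR X))) XOR (X XOR Y) = true XOR true = false
U IMPLIES X = false IMPLIES false = true
(U IMPLIES X) IMPLIES Y = true IMPLIES true = true
Y IMPLIES ((U IMPLIES X) IMPLIES Y) = true IMPLIES true = true
V IFF Y = false IFF true = false
NOT (V IFF Y) = NOT false = true
W IMPLIES NOT (V IFF Y) = false IMPLIES true = true
NOT (W IMPLIES NOT (V IFF Y)) = NOT true = false
(Y IMPLIES ((U IMPLIES X) IMPLIES Y)) IMPLIES NOT (W IMPLIES NOT (V IFF Y)) = true IMPLIES false = false
((Y IMPLIES ((U IMPLIES X) IMPLIES Y)) IMPLIES NOT (W IMPLIES NOT (V IFF Y))) XOR X = false XOR false = false
((((U XOR X) IMPLIES Y) IMPLIES (U IFF (U OR X))) XOR (X XOR Y)) XOR (((Y IMPLIES ((U IMPLIES X) IMPLIES Y)) IMPLIES NOT (W IMPLIES NOT (V IFF Y))) XOR X) = false XOR false = false

false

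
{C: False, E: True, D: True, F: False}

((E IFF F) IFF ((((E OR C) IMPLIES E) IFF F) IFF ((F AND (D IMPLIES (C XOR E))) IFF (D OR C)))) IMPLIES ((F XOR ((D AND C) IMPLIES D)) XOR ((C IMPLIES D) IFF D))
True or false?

True

E IFF F = True IFF False = False
E OR C = True OR False = True
(E OR C) IMPLIES E = True IMPLIES True = True
((E OR C) IMPLIES E) IFF F = True IFF False = False
C XOR E = False XOR True = True
D IMPLIES (C XOR E) = True IMPLIES True = True
F AND (D IMPLIES (C XOR E)) = False AND True = False
D OR C = True OR False = True
(F AND (D IMPLIES (C XOR E))) IFF (D OR C) = False IFF True = False
(((E OR C) IMPLIES E) IFF F) IFF ((F AND (D IMPLIES (C XOR E))) IFF (D OR C)) = False IFF False = True
(E IFF F) IFF ((((E OR C) IMPLIES E) IFF F) IFF ((F AND (D IMPLIES (C XOR E))) IFF (D OR C))) = False IFF True = False
D AND C = True AND False = False
(D AND C) IMPLIES D = False IMPLIES True = True
F XOR ((D AND C) IMPLIES D) = False XOR True = True
C IMPLIES D = False IMPLIES True = True
(C IMPLIES D) IFF D = True IFF True = True
(F XOR ((D AND C) IMPLIES D)) XOR ((C IMPLIES D) IFF D) = True XOR True = False
((E IFF F) IFF ((((E OR C) IMPLIES E) IFF F) IFF ((F AND (D IMPLIES (C XOR E))) IFF (D OR C)))) IMPLIES ((F XOR ((D AND C) IMPLIES D)) XOR ((C IMPLIES D) IFF D)) = False IMPLIES False = True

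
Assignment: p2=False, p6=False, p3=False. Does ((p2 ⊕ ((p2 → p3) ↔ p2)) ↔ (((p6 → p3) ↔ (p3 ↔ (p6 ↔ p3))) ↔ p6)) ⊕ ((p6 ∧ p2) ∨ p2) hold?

False

p2 → p3 = False → False = True
(p2 → p3) ↔ p2 = True ↔ False = False
p2 ⊕ ((p2 → p3) ↔ p2) = False ⊕ False = False
p6 → p3 = False → False = True
p6 ↔ p3 = False ↔ False = True
p3 ↔ (p6 ↔ p3) = False ↔ True = False
(p6 → p3) ↔ (p3 ↔ (p6 ↔ p3)) = True ↔ False = False
((p6 → p3) ↔ (p3 ↔ (p6 ↔ p3))) ↔ p6 = False ↔ False = True
(p2 ⊕ ((p2 → p3) ↔ p2)) ↔ (((p6 → p3) ↔ (p3 ↔ (p6 ↔ p3))) ↔ p6) = False ↔ True = False
p6 ∧ p2 = False ∧ False = False
(p6 ∧ p2) ∨ p2 = False ∨ False = False
((p2 ⊕ ((p2 → p3) ↔ p2)) ↔ (((p6 → p3) ↔ (p3 ↔ (p6 ↔ p3))) ↔ p6)) ⊕ ((p6 ∧ p2) ∨ p2) = False ⊕ False = False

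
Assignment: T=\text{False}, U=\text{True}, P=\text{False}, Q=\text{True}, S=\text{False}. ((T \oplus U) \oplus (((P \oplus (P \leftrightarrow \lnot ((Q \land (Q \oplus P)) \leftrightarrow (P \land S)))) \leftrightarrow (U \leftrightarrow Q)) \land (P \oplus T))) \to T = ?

T \oplus U = \text{False} \oplus \text{True} = \text{True}
Q \oplus P = \text{True} \oplus \text{False} = \text{True}
Q \land (Q \oplus P) = \text{True} \land \text{True} = \text{True}
P \land S = \text{False} \land \text{False} = \text{False}
(Q \land (Q \oplus P)) \leftrightarrow (P \land S) = \text{True} \leftrightarrow \text{False} = \text{False}
\lnot ((Q \land (Q \oplus P)) \leftrightarrow (P \land S)) = \lnot \text{False} = \text{True}
P \leftrightarrow \lnot ((Q \land (Q \oplus P)) \leftrightarrow (P \land S)) = \text{False} \leftrightarrow \text{True} = \text{False}
P \oplus (P \leftrightarrow \lnot ((Q \land (Q \oplus P)) \leftrightarrow (P \land S))) = \text{False} \oplus \text{False} = \text{False}
U \leftrightarrow Q = \text{True} \leftrightarrow \text{True} = \text{True}
(P \oplus (P \leftrightarrow \lnot ((Q \land (Q \oplus P)) \leftrightarrow (P \land S)))) \leftrightarrow (U \leftrightarrow Q) = \text{False} \leftrightarrow \text{True} = \text{False}
P \oplus T = \text{False} \oplus \text{False} = \text{False}
((P \oplus (P \leftrightarrow \lnot ((Q \land (Q \oplus P)) \leftrightarrow (P \land S)))) \leftrightarrow (U \leftrightarrow Q)) \land (P \oplus T) = \text{False} \land \text{False} = \text{False}
(T \oplus U) \oplus (((P \oplus (P \leftrightarrow \lnot ((Q \land (Q \oplus P)) \leftrightarrow (P \land S)))) \leftrightarrow (U \leftrightarrow Q)) \land (P \oplus T)) = \text{True} \oplus \text{False} = \text{True}
((T \oplus U) \oplus (((P \oplus (P \leftrightarrow \lnot ((Q \land (Q \oplus P)) \leftrightarrow (P \land S)))) \leftrightarrow (U \leftrightarrow Q)) \land (P \oplus T))) \to T = \text{True} \to \text{False} = \text{False}

\text{False}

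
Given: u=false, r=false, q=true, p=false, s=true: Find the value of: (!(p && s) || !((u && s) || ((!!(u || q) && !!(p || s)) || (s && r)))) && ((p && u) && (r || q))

p && s = false && true = false
!(p && s) = !false = true
u && s = false && true = false
u || q = false || true = true
!(u || q) = !true = false
!!(u || q) = !false = true
p || s = false || true = true
!(p || s) = !true = false
!!(p || s) = !false = true
!!(u || q) && !!(p || s) = true && true = true
s && r = true && false = false
(!!(u || q) && !!(p || s)) || (s && r) = true || false = true
(u && s) || ((!!(u || q) && !!(p || s)) || (s && r)) = false || true = true
!((u && s) || ((!!(u || q) && !!(p || s)) || (s && r))) = !true = false
!(p && s) || !((u && s) || ((!!(u || q) && !!(p || s)) || (s && r))) = true || false = true
p && u = false && false = false
r || q = false || true = true
(p && u) && (r || q) = false && true = false
(!(p && s) || !((u && s) || ((!!(u || q) && !!(p || s)) || (s && r)))) && ((p && u) && (r || q)) = true && false = false

false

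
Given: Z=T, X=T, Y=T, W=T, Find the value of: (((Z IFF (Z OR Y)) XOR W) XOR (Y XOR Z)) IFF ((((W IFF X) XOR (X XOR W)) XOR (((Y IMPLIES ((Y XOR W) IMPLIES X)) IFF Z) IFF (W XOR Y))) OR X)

Z OR Y = T OR T = T
Z IFF (Z OR Y) = T IFF T = T
(Z IFF (Z OR Y)) XOR W = T XOR T = F
Y XOR Z = T XOR T = F
((Z IFF (Z OR Y)) XOR W) XOR (Y XOR Z) = F XOR F = F
W IFF X = T IFF T = T
X XOR W = T XOR T = F
(W IFF X) XOR (X XOR W) = T XOR F = T
Y XOR W = T XOR T = F
(Y XOR W) IMPLIES X = F IMPLIES T = T
Y IMPLIES ((Y XOR W) IMPLIES X) = T IMPLIES T = T
(Y IMPLIES ((Y XOR W) IMPLIES X)) IFF Z = T IFF T = T
W XOR Y = T XOR T = F
((Y IMPLIES ((Y XOR W) IMPLIES X)) IFF Z) IFF (W XOR Y) = T IFF F = F
((W IFF X) XOR (X XOR W)) XOR (((Y IMPLIES ((Y XOR W) IMPLIES X)) IFF Z) IFF (W XOR Y)) = T XOR F = T
(((W IFF X) XOR (X XOR W)) XOR (((Y IMPLIES ((Y XOR W) IMPLIES X)) IFF Z) IFF (W XOR Y))) OR X = T OR T = T
(((Z IFF (Z OR Y)) XOR W) XOR (Y XOR Z)) IFF ((((W IFF X) XOR (X XOR W)) XOR (((Y IMPLIES ((Y XOR W) IMPLIES X)) IFF Z) IFF (W XOR Y))) OR X) = F IFF T = F

F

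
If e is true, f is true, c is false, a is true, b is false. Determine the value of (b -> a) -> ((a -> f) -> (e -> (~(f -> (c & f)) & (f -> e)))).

1

b -> a = 0 -> 1 = 1
a -> f = 1 -> 1 = 1
c & f = 0 & 1 = 0
f -> (c & f) = 1 -> 0 = 0
~(f -> (c & f)) = ~0 = 1
f -> e = 1 -> 1 = 1
~(f -> (c & f)) & (f -> e) = 1 & 1 = 1
e -> (~(f -> (c & f)) & (f -> e)) = 1 -> 1 = 1
(a -> f) -> (e -> (~(f -> (c & f)) & (f -> e))) = 1 -> 1 = 1
(b -> a) -> ((a -> f) -> (e -> (~(f -> (c & f)) & (f -> e)))) = 1 -> 1 = 1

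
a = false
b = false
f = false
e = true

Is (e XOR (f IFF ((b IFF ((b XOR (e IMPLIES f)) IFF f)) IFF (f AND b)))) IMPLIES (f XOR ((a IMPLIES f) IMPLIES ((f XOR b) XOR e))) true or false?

e IMPLIES f = true IMPLIES false = false
b XOR (e IMPLIES f) = false XOR false = false
(b XOR (e IMPLIES f)) IFF f = false IFF false = true
b IFF ((b XOR (e IMPLIES f)) IFF f) = false IFF true = false
f AND b = false AND false = false
(b IFF ((b XOR (e IMPLIES f)) IFF f)) IFF (f AND b) = false IFF false = true
f IFF ((b IFF ((b XOR (e IMPLIES f)) IFF f)) IFF (f AND b)) = false IFF true = false
e XOR (f IFF ((b IFF ((b XOR (e IMPLIES f)) IFF f)) IFF (f AND b))) = true XOR false = true
a IMPLIES f = false IMPLIES false = true
f XOR b = false XOR false = false
(f XOR b) XOR e = false XOR true = true
(a IMPLIES f) IMPLIES ((f XOR b) XOR e) = true IMPLIES true = true
f XOR ((a IMPLIES f) IMPLIES ((f XOR b) XOR e)) = false XOR true = true
(e XOR (f IFF ((b IFF ((b XOR (e IMPLIES f)) IFF f)) IFF (f AND b)))) IMPLIES (f XOR ((a IMPLIES f) IMPLIES ((f XOR b) XOR e))) = true IMPLIES true = true

true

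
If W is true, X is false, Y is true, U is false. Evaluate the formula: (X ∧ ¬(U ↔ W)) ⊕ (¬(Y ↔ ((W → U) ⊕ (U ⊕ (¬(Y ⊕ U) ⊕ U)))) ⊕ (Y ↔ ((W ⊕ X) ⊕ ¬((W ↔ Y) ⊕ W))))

U ↔ W = F ↔ T = F
¬(U ↔ W) = ¬F = T
X ∧ ¬(U ↔ W) = F ∧ T = F
W → U = T → F = F
Y ⊕ U = T ⊕ F = T
¬(Y ⊕ U) = ¬T = F
¬(Y ⊕ U) ⊕ U = F ⊕ F = F
U ⊕ (¬(Y ⊕ U) ⊕ U) = F ⊕ F = F
(W → U) ⊕ (U ⊕ (¬(Y ⊕ U) ⊕ U)) = F ⊕ F = F
Y ↔ ((W → U) ⊕ (U ⊕ (¬(Y ⊕ U) ⊕ U))) = T ↔ F = F
¬(Y ↔ ((W → U) ⊕ (U ⊕ (¬(Y ⊕ U) ⊕ U)))) = ¬F = T
W ⊕ X = T ⊕ F = T
W ↔ Y = T ↔ T = T
(W ↔ Y) ⊕ W = T ⊕ T = F
¬((W ↔ Y) ⊕ W) = ¬F = T
(W ⊕ X) ⊕ ¬((W ↔ Y) ⊕ W) = T ⊕ T = F
Y ↔ ((W ⊕ X) ⊕ ¬((W ↔ Y) ⊕ W)) = T ↔ F = F
¬(Y ↔ ((W → U) ⊕ (U ⊕ (¬(Y ⊕ U) ⊕ U)))) ⊕ (Y ↔ ((W ⊕ X) ⊕ ¬((W ↔ Y) ⊕ W))) = T ⊕ F = T
(X ∧ ¬(U ↔ W)) ⊕ (¬(Y ↔ ((W → U) ⊕ (U ⊕ (¬(Y ⊕ U) ⊕ U)))) ⊕ (Y ↔ ((W ⊕ X) ⊕ ¬((W ↔ Y) ⊕ W)))) = F ⊕ T = T

T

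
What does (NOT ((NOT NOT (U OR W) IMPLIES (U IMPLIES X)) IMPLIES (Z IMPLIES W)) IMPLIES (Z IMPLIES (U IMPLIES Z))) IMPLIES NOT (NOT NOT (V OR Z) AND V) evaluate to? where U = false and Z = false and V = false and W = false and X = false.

true

Substituting U=false, Z=false, V=false, W=false, X=false:
U OR W = false OR false = false
NOT (U OR W) = NOT false = true
NOT NOT (U OR W) = NOT true = false
U IMPLIES X = false IMPLIES false = true
NOT NOT (U OR W) IMPLIES (U IMPLIES X) = false IMPLIES true = true
Z IMPLIES W = false IMPLIES false = true
(NOT NOT (U OR W) IMPLIES (U IMPLIES X)) IMPLIES (Z IMPLIES W) = true IMPLIES true = true
NOT ((NOT NOT (U OR W) IMPLIES (U IMPLIES X)) IMPLIES (Z IMPLIES W)) = NOT true = false
U IMPLIES Z = false IMPLIES false = true
Z IMPLIES (U IMPLIES Z) = false IMPLIES true = true
NOT ((NOT NOT (U OR W) IMPLIES (U IMPLIES X)) IMPLIES (Z IMPLIES W)) IMPLIES (Z IMPLIES (U IMPLIES Z)) = false IMPLIES true = true
V OR Z = false OR false = false
NOT (V OR Z) = NOT false = true
NOT NOT (V OR Z) = NOT true = false
NOT NOT (V OR Z) AND V = false AND false = false
NOT (NOT NOT (V OR Z) AND V) = NOT false = true
(NOT ((NOT NOT (U OR W) IMPLIES (U IMPLIES X)) IMPLIES (Z IMPLIES W)) IMPLIES (Z IMPLIES (U IMPLIES Z))) IMPLIES NOT (NOT NOT (V OR Z) AND V) = true IMPLIES true = true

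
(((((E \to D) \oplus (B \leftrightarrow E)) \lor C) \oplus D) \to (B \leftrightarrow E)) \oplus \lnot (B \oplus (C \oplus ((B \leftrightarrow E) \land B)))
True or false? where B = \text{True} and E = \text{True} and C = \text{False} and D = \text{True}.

E \to D = \text{True} \to \text{True} = \text{True}
B \leftrightarrow E = \text{True} \leftrightarrow \text{True} = \text{True}
(E \to D) \oplus (B \leftrightarrow E) = \text{True} \oplus \text{True} = \text{False}
((E \to D) \oplus (B \leftrightarrow E)) \lor C = \text{False} \lor \text{False} = \text{False}
(((E \to D) \oplus (B \leftrightarrow E)) \lor C) \oplus D = \text{False} \oplus \text{True} = \text{True}
B \leftrightarrow E = \text{True} \leftrightarrow \text{True} = \text{True}
((((E \to D) \oplus (B \leftrightarrow E)) \lor C) \oplus D) \to (B \leftrightarrow E) = \text{True} \to \text{True} = \text{True}
B \leftrightarrow E = \text{True} \leftrightarrow \text{True} = \text{True}
(B \leftrightarrow E) \land B = \text{True} \land \text{True} = \text{True}
C \oplus ((B \leftrightarrow E) \land B) = \text{False} \oplus \text{True} = \text{True}
B \oplus (C \oplus ((B \leftrightarrow E) \land B)) = \text{True} \oplus \text{True} = \text{False}
\lnot (B \oplus (C \oplus ((B \leftrightarrow E) \land B))) = \lnot \text{False} = \text{True}
(((((E \to D) \oplus (B \leftrightarrow E)) \lor C) \oplus D) \to (B \leftrightarrow E)) \oplus \lnot (B \oplus (C \oplus ((B \leftrightarrow E) \land B))) = \text{True} \oplus \text{True} = \text{False}

\text{False}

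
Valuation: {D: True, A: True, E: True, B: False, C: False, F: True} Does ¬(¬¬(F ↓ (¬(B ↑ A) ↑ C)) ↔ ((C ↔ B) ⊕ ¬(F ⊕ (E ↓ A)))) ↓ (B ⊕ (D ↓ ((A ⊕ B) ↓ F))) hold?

False

B ↑ A = False ↑ True = True
¬(B ↑ A) = ¬True = False
¬(B ↑ A) ↑ C = False ↑ False = True
F ↓ (¬(B ↑ A) ↑ C) = True ↓ True = False
¬(F ↓ (¬(B ↑ A) ↑ C)) = ¬False = True
¬¬(F ↓ (¬(B ↑ A) ↑ C)) = ¬True = False
C ↔ B = False ↔ False = True
E ↓ A = True ↓ True = False
F ⊕ (E ↓ A) = True ⊕ False = True
¬(F ⊕ (E ↓ A)) = ¬True = False
(C ↔ B) ⊕ ¬(F ⊕ (E ↓ A)) = True ⊕ False = True
¬¬(F ↓ (¬(B ↑ A) ↑ C)) ↔ ((C ↔ B) ⊕ ¬(F ⊕ (E ↓ A))) = False ↔ True = False
¬(¬¬(F ↓ (¬(B ↑ A) ↑ C)) ↔ ((C ↔ B) ⊕ ¬(F ⊕ (E ↓ A)))) = ¬False = True
A ⊕ B = True ⊕ False = True
(A ⊕ B) ↓ F = True ↓ True = False
D ↓ ((A ⊕ B) ↓ F) = True ↓ False = False
B ⊕ (D ↓ ((A ⊕ B) ↓ F)) = False ⊕ False = False
¬(¬¬(F ↓ (¬(B ↑ A) ↑ C)) ↔ ((C ↔ B) ⊕ ¬(F ⊕ (E ↓ A)))) ↓ (B ⊕ (D ↓ ((A ⊕ B) ↓ F))) = True ↓ False = False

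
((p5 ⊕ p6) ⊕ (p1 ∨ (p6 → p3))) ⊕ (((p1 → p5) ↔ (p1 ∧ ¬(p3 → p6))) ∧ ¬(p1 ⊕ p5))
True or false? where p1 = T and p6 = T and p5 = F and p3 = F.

F

p5 ⊕ p6 = F ⊕ T = T
p6 → p3 = T → F = F
p1 ∨ (p6 → p3) = T ∨ F = T
(p5 ⊕ p6) ⊕ (p1 ∨ (p6 → p3)) = T ⊕ T = F
p1 → p5 = T → F = F
p3 → p6 = F → T = T
¬(p3 → p6) = ¬T = F
p1 ∧ ¬(p3 → p6) = T ∧ F = F
(p1 → p5) ↔ (p1 ∧ ¬(p3 → p6)) = F ↔ F = T
p1 ⊕ p5 = T ⊕ F = T
¬(p1 ⊕ p5) = ¬T = F
((p1 → p5) ↔ (p1 ∧ ¬(p3 → p6))) ∧ ¬(p1 ⊕ p5) = T ∧ F = F
((p5 ⊕ p6) ⊕ (p1 ∨ (p6 → p3))) ⊕ (((p1 → p5) ↔ (p1 ∧ ¬(p3 → p6))) ∧ ¬(p1 ⊕ p5)) = F ⊕ F = F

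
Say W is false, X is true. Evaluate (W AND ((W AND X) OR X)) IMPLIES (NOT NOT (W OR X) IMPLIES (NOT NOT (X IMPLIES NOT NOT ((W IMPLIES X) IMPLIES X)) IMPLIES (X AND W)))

True

W AND X = False AND True = False
(W AND X) OR X = False OR True = True
W AND ((W AND X) OR X) = False AND True = False
W OR X = False OR True = True
NOT (W OR X) = NOT True = False
NOT NOT (W OR X) = NOT False = True
W IMPLIES X = False IMPLIES True = True
(W IMPLIES X) IMPLIES X = True IMPLIES True = True
NOT ((W IMPLIES X) IMPLIES X) = NOT True = False
NOT NOT ((W IMPLIES X) IMPLIES X) = NOT False = True
X IMPLIES NOT NOT ((W IMPLIES X) IMPLIES X) = True IMPLIES True = True
NOT (X IMPLIES NOT NOT ((W IMPLIES X) IMPLIES X)) = NOT True = False
NOT NOT (X IMPLIES NOT NOT ((W IMPLIES X) IMPLIES X)) = NOT False = True
X AND W = True AND False = False
NOT NOT (X IMPLIES NOT NOT ((W IMPLIES X) IMPLIES X)) IMPLIES (X AND W) = True IMPLIES False = False
NOT NOT (W OR X) IMPLIES (NOT NOT (X IMPLIES NOT NOT ((W IMPLIES X) IMPLIES X)) IMPLIES (X AND W)) = True IMPLIES False = False
(W AND ((W AND X) OR X)) IMPLIES (NOT NOT (W OR X) IMPLIES (NOT NOT (X IMPLIES NOT NOT ((W IMPLIES X) IMPLIES X)) IMPLIES (X AND W))) = False IMPLIES False = True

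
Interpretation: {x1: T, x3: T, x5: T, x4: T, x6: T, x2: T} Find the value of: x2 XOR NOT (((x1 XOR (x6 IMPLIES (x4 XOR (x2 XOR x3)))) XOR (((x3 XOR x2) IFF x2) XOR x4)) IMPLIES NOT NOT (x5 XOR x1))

Substituting x1=T, x3=T, x5=T, x4=T, x6=T, x2=T:
x2 XOR x3 = T XOR T = F
x4 XOR (x2 XOR x3) = T XOR F = T
x6 IMPLIES (x4 XOR (x2 XOR x3)) = T IMPLIES T = T
x1 XOR (x6 IMPLIES (x4 XOR (x2 XOR x3))) = T XOR T = F
x3 XOR x2 = T XOR T = F
(x3 XOR x2) IFF x2 = F IFF T = F
((x3 XOR x2) IFF x2) XOR x4 = F XOR T = T
(x1 XOR (x6 IMPLIES (x4 XOR (x2 XOR x3)))) XOR (((x3 XOR x2) IFF x2) XOR x4) = F XOR T = T
x5 XOR x1 = T XOR T = F
NOT (x5 XOR x1) = NOT F = T
NOT NOT (x5 XOR x1) = NOT T = F
((x1 XOR (x6 IMPLIES (x4 XOR (x2 XOR x3)))) XOR (((x3 XOR x2) IFF x2) XOR x4)) IMPLIES NOT NOT (x5 XOR x1) = T IMPLIES F = F
NOT (((x1 XOR (x6 IMPLIES (x4 XOR (x2 XOR x3)))) XOR (((x3 XOR x2) IFF x2) XOR x4)) IMPLIES NOT NOT (x5 XOR x1)) = NOT F = T
x2 XOR NOT (((x1 XOR (x6 IMPLIES (x4 XOR (x2 XOR x3)))) XOR (((x3 XOR x2) IFF x2) XOR x4)) IMPLIES NOT NOT (x5 XOR x1)) = T XOR T = F

F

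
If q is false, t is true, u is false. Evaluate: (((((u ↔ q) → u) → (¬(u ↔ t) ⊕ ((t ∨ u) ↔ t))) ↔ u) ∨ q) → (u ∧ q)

T

u ↔ q = F ↔ F = T
(u ↔ q) → u = T → F = F
u ↔ t = F ↔ T = F
¬(u ↔ t) = ¬F = T
t ∨ u = T ∨ F = T
(t ∨ u) ↔ t = T ↔ T = T
¬(u ↔ t) ⊕ ((t ∨ u) ↔ t) = T ⊕ T = F
((u ↔ q) → u) → (¬(u ↔ t) ⊕ ((t ∨ u) ↔ t)) = F → F = T
(((u ↔ q) → u) → (¬(u ↔ t) ⊕ ((t ∨ u) ↔ t))) ↔ u = T ↔ F = F
((((u ↔ q) → u) → (¬(u ↔ t) ⊕ ((t ∨ u) ↔ t))) ↔ u) ∨ q = F ∨ F = F
u ∧ q = F ∧ F = F
(((((u ↔ q) → u) → (¬(u ↔ t) ⊕ ((t ∨ u) ↔ t))) ↔ u) ∨ q) → (u ∧ q) = F → F = T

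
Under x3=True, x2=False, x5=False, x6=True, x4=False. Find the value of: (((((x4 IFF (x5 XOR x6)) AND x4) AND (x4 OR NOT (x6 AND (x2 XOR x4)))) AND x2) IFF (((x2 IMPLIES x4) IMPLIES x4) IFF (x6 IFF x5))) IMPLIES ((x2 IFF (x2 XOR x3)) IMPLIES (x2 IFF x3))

True

Substituting x3=True, x2=False, x5=False, x6=True, x4=False:
x5 XOR x6 = False XOR True = True
x4 IFF (x5 XOR x6) = False IFF True = False
(x4 IFF (x5 XOR x6)) AND x4 = False AND False = False
x2 XOR x4 = False XOR False = False
x6 AND (x2 XOR x4) = True AND False = False
NOT (x6 AND (x2 XOR x4)) = NOT False = True
x4 OR NOT (x6 AND (x2 XOR x4)) = False OR True = True
((x4 IFF (x5 XOR x6)) AND x4) AND (x4 OR NOT (x6 AND (x2 XOR x4))) = False AND True = False
(((x4 IFF (x5 XOR x6)) AND x4) AND (x4 OR NOT (x6 AND (x2 XOR x4)))) AND x2 = False AND False = False
x2 IMPLIES x4 = False IMPLIES False = True
(x2 IMPLIES x4) IMPLIES x4 = True IMPLIES False = False
x6 IFF x5 = True IFF False = False
((x2 IMPLIES x4) IMPLIES x4) IFF (x6 IFF x5) = False IFF False = True
((((x4 IFF (x5 XOR x6)) AND x4) AND (x4 OR NOT (x6 AND (x2 XOR x4)))) AND x2) IFF (((x2 IMPLIES x4) IMPLIES x4) IFF (x6 IFF x5)) = False IFF True = False
x2 XOR x3 = False XOR True = True
x2 IFF (x2 XOR x3) = False IFF True = False
x2 IFF x3 = False IFF True = False
(x2 IFF (x2 XOR x3)) IMPLIES (x2 IFF x3) = False IMPLIES False = True
(((((x4 IFF (x5 XOR x6)) AND x4) AND (x4 OR NOT (x6 AND (x2 XOR x4)))) AND x2) IFF (((x2 IMPLIES x4) IMPLIES x4) IFF (x6 IFF x5))) IMPLIES ((x2 IFF (x2 XOR x3)) IMPLIES (x2 IFF x3)) = False IMPLIES True = True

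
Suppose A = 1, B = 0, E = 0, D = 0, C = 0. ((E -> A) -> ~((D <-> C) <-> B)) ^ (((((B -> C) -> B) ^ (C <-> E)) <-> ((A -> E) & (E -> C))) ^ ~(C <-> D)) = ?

1

E -> A = 0 -> 1 = 1
D <-> C = 0 <-> 0 = 1
(D <-> C) <-> B = 1 <-> 0 = 0
~((D <-> C) <-> B) = ~0 = 1
(E -> A) -> ~((D <-> C) <-> B) = 1 -> 1 = 1
B -> C = 0 -> 0 = 1
(B -> C) -> B = 1 -> 0 = 0
C <-> E = 0 <-> 0 = 1
((B -> C) -> B) ^ (C <-> E) = 0 ^ 1 = 1
A -> E = 1 -> 0 = 0
E -> C = 0 -> 0 = 1
(A -> E) & (E -> C) = 0 & 1 = 0
(((B -> C) -> B) ^ (C <-> E)) <-> ((A -> E) & (E -> C)) = 1 <-> 0 = 0
C <-> D = 0 <-> 0 = 1
~(C <-> D) = ~1 = 0
((((B -> C) -> B) ^ (C <-> E)) <-> ((A -> E) & (E -> C))) ^ ~(C <-> D) = 0 ^ 0 = 0
((E -> A) -> ~((D <-> C) <-> B)) ^ (((((B -> C) -> B) ^ (C <-> E)) <-> ((A -> E) & (E -> C))) ^ ~(C <-> D)) = 1 ^ 0 = 1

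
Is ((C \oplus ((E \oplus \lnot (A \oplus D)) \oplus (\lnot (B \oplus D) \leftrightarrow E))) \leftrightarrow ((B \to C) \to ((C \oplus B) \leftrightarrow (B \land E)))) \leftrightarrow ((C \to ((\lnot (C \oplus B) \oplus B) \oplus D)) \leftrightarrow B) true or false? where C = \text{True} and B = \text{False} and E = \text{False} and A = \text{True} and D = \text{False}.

A \oplus D = \text{True} \oplus \text{False} = \text{True}
\lnot (A \oplus D) = \lnot \text{True} = \text{False}
E \oplus \lnot (A \oplus D) = \text{False} \oplus \text{False} = \text{False}
B \oplus D = \text{False} \oplus \text{False} = \text{False}
\lnot (B \oplus D) = \lnot \text{False} = \text{True}
\lnot (B \oplus D) \leftrightarrow E = \text{True} \leftrightarrow \text{False} = \text{False}
(E \oplus \lnot (A \oplus D)) \oplus (\lnot (B \oplus D) \leftrightarrow E) = \text{False} \oplus \text{False} = \text{False}
C \oplus ((E \oplus \lnot (A \oplus D)) \oplus (\lnot (B \oplus D) \leftrightarrow E)) = \text{True} \oplus \text{False} = \text{True}
B \to C = \text{False} \to \text{True} = \text{True}
C \oplus B = \text{True} \oplus \text{False} = \text{True}
B \land E = \text{False} \land \text{False} = \text{False}
(C \oplus B) \leftrightarrow (B \land E) = \text{True} \leftrightarrow \text{False} = \text{False}
(B \to C) \to ((C \oplus B) \leftrightarrow (B \land E)) = \text{True} \to \text{False} = \text{False}
(C \oplus ((E \oplus \lnot (A \oplus D)) \oplus (\lnot (B \oplus D) \leftrightarrow E))) \leftrightarrow ((B \to C) \to ((C \oplus B) \leftrightarrow (B \land E))) = \text{True} \leftrightarrow \text{False} = \text{False}
C \oplus B = \text{True} \oplus \text{False} = \text{True}
\lnot (C \oplus B) = \lnot \text{True} = \text{False}
\lnot (C \oplus B) \oplus B = \text{False} \oplus \text{False} = \text{False}
(\lnot (C \oplus B) \oplus B) \oplus D = \text{False} \oplus \text{False} = \text{False}
C \to ((\lnot (C \oplus B) \oplus B) \oplus D) = \text{True} \to \text{False} = \text{False}
(C \to ((\lnot (C \oplus B) \oplus B) \oplus D)) \leftrightarrow B = \text{False} \leftrightarrow \text{False} = \text{True}
((C \oplus ((E \oplus \lnot (A \oplus D)) \oplus (\lnot (B \oplus D) \leftrightarrow E))) \leftrightarrow ((B \to C) \to ((C \oplus B) \leftrightarrow (B \land E)))) \leftrightarrow ((C \to ((\lnot (C \oplus B) \oplus B) \oplus D)) \leftrightarrow B) = \text{False} \leftrightarrow \text{True} = \text{False}

\text{False}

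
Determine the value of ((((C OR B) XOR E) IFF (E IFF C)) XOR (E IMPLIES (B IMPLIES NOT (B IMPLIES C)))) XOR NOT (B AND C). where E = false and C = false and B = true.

Substituting E=false, C=false, B=true:
C OR B = false OR true = true
(C OR B) XOR E = true XOR false = true
E IFF C = false IFF false = true
((C OR B) XOR E) IFF (E IFF C) = true IFF true = true
B IMPLIES C = true IMPLIES false = false
NOT (B IMPLIES C) = NOT false = true
B IMPLIES NOT (B IMPLIES C) = true IMPLIES true = true
E IMPLIES (B IMPLIES NOT (B IMPLIES C)) = false IMPLIES true = true
(((C OR B) XOR E) IFF (E IFF C)) XOR (E IMPLIES (B IMPLIES NOT (B IMPLIES C))) = true XOR true = false
B AND C = true AND false = false
NOT (B AND C) = NOT false = true
((((C OR B) XOR E) IFF (E IFF C)) XOR (E IMPLIES (B IMPLIES NOT (B IMPLIES C)))) XOR NOT (B AND C) = false XOR true = true

true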